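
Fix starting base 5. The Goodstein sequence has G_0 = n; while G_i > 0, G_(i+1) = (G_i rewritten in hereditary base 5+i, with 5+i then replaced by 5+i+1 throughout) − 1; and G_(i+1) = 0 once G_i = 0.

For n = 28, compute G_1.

[0] 28 ≡ 5^2 + 3 (base 5). Lift 6: 39. −1: 38.
[1] 38 ≡ 6^2 + 2 (base 6). Lift 7: 51. −1: 50.

38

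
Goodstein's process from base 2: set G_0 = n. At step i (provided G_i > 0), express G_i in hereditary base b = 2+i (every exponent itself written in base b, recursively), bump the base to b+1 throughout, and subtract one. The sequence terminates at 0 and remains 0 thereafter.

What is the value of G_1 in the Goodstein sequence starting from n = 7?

7 —HB2→ 2^2 + 2 + 1 —bump→ 3^3 + 3 + 1 = 31 —(−1)→ 30
30 —HB3→ 3^3 + 3 —bump→ 4^4 + 4 = 260 —(−1)→ 259

30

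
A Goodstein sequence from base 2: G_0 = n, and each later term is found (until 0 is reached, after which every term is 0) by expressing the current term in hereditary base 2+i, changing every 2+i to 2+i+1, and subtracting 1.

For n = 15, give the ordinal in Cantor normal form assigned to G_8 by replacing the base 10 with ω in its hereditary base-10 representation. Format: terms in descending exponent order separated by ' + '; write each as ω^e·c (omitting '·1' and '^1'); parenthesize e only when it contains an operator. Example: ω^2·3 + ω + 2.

base 2: 15 = 2^(2 + 1) + 2^2 + 2 + 1; at 3: 3^(3 + 1) + 3^3 + 3 + 1 = 112; next = 111
base 3: 111 = 3^(3 + 1) + 3^3 + 3; at 4: 4^(4 + 1) + 4^4 + 4 = 1284; next = 1283
base 4: 1283 = 4^(4 + 1) + 4^4 + 3; at 5: 5^(5 + 1) + 5^5 + 3 = 18753; next = 18752
base 5: 18752 = 5^(5 + 1) + 5^5 + 2; at 6: 6^(6 + 1) + 6^6 + 2 = 326594; next = 326593
base 6: 326593 = 6^(6 + 1) + 6^6 + 1; at 7: 7^(7 + 1) + 7^7 + 1 = 6588345; next = 6588344
base 7: 6588344 = 7^(7 + 1) + 7^7; at 8: 8^(8 + 1) + 8^8 = 150994944; next = 150994943
base 8: 150994943 = 8^(8 + 1) + 7·8^7 + 7·8^6 + 7·8^5 + 7·8^4 + 7·8^3 + 7·8^2 + 7·8 + 7; at 9: 9^(9 + 1) + 7·9^7 + 7·9^6 + 7·9^5 + 7·9^4 + 7·9^3 + 7·9^2 + 7·9 + 7 = 3524450281; next = 3524450280
base 9: 3524450280 = 9^(9 + 1) + 7·9^7 + 7·9^6 + 7·9^5 + 7·9^4 + 7·9^3 + 7·9^2 + 7·9 + 6; at 10: 10^(10 + 1) + 7·10^7 + 7·10^6 + 7·10^5 + 7·10^4 + 7·10^3 + 7·10^2 + 7·10 + 6 = 100077777776; next = 100077777775

ω^(ω + 1) + ω^7·7 + ω^6·7 + ω^5·7 + ω^4·7 + ω^3·7 + ω^2·7 + ω·7 + 5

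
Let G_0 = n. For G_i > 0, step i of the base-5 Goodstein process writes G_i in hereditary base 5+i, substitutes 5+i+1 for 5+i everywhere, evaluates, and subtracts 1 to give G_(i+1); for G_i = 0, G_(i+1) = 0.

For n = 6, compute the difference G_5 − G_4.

-1

base 5: 6 = 5 + 1; at 6: 6 + 1 = 7; next = 6
base 6: 6 = 6; at 7: 7 = 7; next = 6
base 7: 6 = 6; at 8: 6 = 6; next = 5
base 8: 5 = 5; at 9: 5 = 5; next = 4
base 9: 4 = 4; at 10: 4 = 4; next = 3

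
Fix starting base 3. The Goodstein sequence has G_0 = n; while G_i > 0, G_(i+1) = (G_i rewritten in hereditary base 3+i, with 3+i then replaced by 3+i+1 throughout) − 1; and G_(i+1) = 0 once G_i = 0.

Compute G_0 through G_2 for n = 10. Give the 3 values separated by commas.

10, 16, 24

G_0=10  [base 3] 3^2 + 1  →[3↦4]→  4^2 + 1 = 17  −1 ⇒ G_1=16
G_1=16  [base 4] 4^2  →[4↦5]→  5^2 = 25  −1 ⇒ G_2=24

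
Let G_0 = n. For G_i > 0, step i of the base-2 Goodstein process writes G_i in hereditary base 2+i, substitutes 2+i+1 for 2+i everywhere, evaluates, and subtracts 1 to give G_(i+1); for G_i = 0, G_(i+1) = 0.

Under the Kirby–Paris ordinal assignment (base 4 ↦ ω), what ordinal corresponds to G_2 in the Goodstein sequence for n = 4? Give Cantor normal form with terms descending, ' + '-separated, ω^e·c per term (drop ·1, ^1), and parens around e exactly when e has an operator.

ω^2·2 + ω·2 + 1

base 2: 4 = 2^2; at 3: 3^3 = 27; next = 26
base 3: 26 = 2·3^2 + 2·3 + 2; at 4: 2·4^2 + 2·4 + 2 = 42; next = 41
base 4: 41 = 2·4^2 + 2·4 + 1; at 5: 2·5^2 + 2·5 + 1 = 61; next = 60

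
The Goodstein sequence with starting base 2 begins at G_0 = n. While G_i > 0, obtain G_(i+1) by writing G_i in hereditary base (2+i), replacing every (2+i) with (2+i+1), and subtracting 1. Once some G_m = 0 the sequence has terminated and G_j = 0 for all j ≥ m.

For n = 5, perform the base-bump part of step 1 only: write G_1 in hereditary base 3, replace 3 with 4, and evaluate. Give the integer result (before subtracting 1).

256

(0) 5|_2 = 2^2 + 1 ↦ 3^3 + 1|_3 = 28 ⇒ 27
(1) 27|_3 = 3^3 ↦ 4^4|_4 = 256 ⇒ 255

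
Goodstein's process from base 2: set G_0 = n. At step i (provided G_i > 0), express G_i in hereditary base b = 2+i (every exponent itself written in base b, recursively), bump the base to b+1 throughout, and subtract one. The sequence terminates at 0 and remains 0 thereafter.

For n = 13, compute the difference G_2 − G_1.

base 2: 13 = 2^(2 + 1) + 2^2 + 1; at 3: 3^(3 + 1) + 3^3 + 1 = 109; next = 108
base 3: 108 = 3^(3 + 1) + 3^3; at 4: 4^(4 + 1) + 4^4 = 1280; next = 1279

1171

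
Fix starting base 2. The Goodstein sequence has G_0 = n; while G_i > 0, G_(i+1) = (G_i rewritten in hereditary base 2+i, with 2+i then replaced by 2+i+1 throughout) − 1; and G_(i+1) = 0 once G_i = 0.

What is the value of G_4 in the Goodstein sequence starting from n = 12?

280019

G_0 = 12. HB_2(12) = 2^(2 + 1) + 2^2. Bump = 108. G_1 = 107.
G_1 = 107. HB_3(107) = 3^(3 + 1) + 2·3^2 + 2·3 + 2. Bump = 1066. G_2 = 1065.
G_2 = 1065. HB_4(1065) = 4^(4 + 1) + 2·4^2 + 2·4 + 1. Bump = 15686. G_3 = 15685.
G_3 = 15685. HB_5(15685) = 5^(5 + 1) + 2·5^2 + 2·5. Bump = 280020. G_4 = 280019.
G_4 = 280019. HB_6(280019) = 6^(6 + 1) + 2·6^2 + 6 + 5. Bump = 5764911. G_5 = 5764910.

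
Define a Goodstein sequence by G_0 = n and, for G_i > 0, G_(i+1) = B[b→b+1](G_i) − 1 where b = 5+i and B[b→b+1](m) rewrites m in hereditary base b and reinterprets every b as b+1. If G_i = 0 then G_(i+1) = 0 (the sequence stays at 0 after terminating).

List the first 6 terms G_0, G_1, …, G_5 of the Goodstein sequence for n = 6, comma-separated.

6, 6, 6, 5, 4, 3

i=0: 6 = 5 + 1 (b=5); 5→6: 6 + 1 = 7; 7−1 = 6
i=1: 6 = 6 (b=6); 6→7: 7 = 7; 7−1 = 6
i=2: 6 = 6 (b=7); 7→8: 6 = 6; 6−1 = 5
i=3: 5 = 5 (b=8); 8→9: 5 = 5; 5−1 = 4
i=4: 4 = 4 (b=9); 9→10: 4 = 4; 4−1 = 3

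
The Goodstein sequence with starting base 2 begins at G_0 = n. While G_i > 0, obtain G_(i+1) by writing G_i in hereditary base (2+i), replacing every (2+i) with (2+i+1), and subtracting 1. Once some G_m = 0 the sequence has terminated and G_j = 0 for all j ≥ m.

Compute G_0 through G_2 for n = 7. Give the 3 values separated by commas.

7 —HB2→ 2^2 + 2 + 1 —bump→ 3^3 + 3 + 1 = 31 —(−1)→ 30
30 —HB3→ 3^3 + 3 —bump→ 4^4 + 4 = 260 —(−1)→ 259

7, 30, 259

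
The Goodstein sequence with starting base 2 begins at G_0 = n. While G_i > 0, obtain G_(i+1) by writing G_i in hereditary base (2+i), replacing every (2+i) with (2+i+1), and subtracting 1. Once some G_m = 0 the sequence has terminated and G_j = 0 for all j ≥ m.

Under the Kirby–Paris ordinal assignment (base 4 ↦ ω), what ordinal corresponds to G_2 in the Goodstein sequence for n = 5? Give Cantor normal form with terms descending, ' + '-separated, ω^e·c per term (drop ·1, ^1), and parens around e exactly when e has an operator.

step 0: 5 = 2^2 + 1; sub 3 for 2: 3^3 + 1; = 28; G_1 = 28−1 = 27
step 1: 27 = 3^3; sub 4 for 3: 4^4; = 256; G_2 = 256−1 = 255
step 2: 255 = 3·4^3 + 3·4^2 + 3·4 + 3; sub 5 for 4: 3·5^3 + 3·5^2 + 3·5 + 3; = 468; G_3 = 468−1 = 467

ω^3·3 + ω^2·3 + ω·3 + 3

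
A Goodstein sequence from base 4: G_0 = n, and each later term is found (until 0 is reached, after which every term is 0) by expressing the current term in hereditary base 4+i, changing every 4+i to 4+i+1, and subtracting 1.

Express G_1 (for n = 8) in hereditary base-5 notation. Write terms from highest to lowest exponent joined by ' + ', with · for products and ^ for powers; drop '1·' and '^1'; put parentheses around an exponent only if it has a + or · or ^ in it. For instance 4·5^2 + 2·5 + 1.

5 + 4

base 4: 8 = 2·4; at 5: 2·5 = 10; next = 9
base 5: 9 = 5 + 4; at 6: 6 + 4 = 10; next = 9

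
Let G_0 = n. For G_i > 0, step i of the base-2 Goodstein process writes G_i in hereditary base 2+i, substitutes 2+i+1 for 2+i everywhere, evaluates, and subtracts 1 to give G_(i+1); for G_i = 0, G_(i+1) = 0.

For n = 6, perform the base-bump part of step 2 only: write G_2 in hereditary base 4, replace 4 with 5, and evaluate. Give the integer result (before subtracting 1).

3126

[0] 6 ≡ 2^2 + 2 (base 2). Lift 3: 30. −1: 29.
[1] 29 ≡ 3^3 + 2 (base 3). Lift 4: 258. −1: 257.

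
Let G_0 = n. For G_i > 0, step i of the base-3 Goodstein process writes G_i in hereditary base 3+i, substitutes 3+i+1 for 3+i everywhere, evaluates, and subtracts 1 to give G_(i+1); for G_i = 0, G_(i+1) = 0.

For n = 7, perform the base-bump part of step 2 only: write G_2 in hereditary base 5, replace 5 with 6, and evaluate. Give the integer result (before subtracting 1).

10

(0) 7|_3 = 2·3 + 1 ↦ 2·4 + 1|_4 = 9 ⇒ 8
(1) 8|_4 = 2·4 ↦ 2·5|_5 = 10 ⇒ 9
(2) 9|_5 = 5 + 4 ↦ 6 + 4|_6 = 10 ⇒ 9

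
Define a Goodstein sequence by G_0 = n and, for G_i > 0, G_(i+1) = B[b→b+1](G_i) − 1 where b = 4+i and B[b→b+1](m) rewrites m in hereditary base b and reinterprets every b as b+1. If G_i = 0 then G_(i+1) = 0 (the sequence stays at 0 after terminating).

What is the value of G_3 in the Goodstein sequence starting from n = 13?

18

G_0 = 13. HB_4(13) = 3·4 + 1. Bump = 16. G_1 = 15.
G_1 = 15. HB_5(15) = 3·5. Bump = 18. G_2 = 17.
G_2 = 17. HB_6(17) = 2·6 + 5. Bump = 19. G_3 = 18.
G_3 = 18. HB_7(18) = 2·7 + 4. Bump = 20. G_4 = 19.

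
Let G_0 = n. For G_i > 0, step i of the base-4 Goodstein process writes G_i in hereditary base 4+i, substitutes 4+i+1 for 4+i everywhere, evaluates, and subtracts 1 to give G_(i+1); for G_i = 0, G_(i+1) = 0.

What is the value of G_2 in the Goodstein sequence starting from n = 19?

i=0: 19 = 4^2 + 3 (b=4); 4→5: 5^2 + 3 = 28; 28−1 = 27
i=1: 27 = 5^2 + 2 (b=5); 5→6: 6^2 + 2 = 38; 38−1 = 37
i=2: 37 = 6^2 + 1 (b=6); 6→7: 7^2 + 1 = 50; 50−1 = 49

37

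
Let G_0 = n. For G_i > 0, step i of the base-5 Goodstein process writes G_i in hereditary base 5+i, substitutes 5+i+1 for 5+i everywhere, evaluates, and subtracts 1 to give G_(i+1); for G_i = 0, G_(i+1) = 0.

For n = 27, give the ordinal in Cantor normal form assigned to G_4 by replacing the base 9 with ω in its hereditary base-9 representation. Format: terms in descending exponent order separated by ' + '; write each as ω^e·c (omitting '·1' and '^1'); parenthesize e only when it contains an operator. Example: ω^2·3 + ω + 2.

G_0=27  [base 5] 5^2 + 2  →[5↦6]→  6^2 + 2 = 38  −1 ⇒ G_1=37
G_1=37  [base 6] 6^2 + 1  →[6↦7]→  7^2 + 1 = 50  −1 ⇒ G_2=49
G_2=49  [base 7] 7^2  →[7↦8]→  8^2 = 64  −1 ⇒ G_3=63
G_3=63  [base 8] 7·8 + 7  →[8↦9]→  7·9 + 7 = 70  −1 ⇒ G_4=69
G_4=69  [base 9] 7·9 + 6  →[9↦10]→  7·10 + 6 = 76  −1 ⇒ G_5=75

ω·7 + 6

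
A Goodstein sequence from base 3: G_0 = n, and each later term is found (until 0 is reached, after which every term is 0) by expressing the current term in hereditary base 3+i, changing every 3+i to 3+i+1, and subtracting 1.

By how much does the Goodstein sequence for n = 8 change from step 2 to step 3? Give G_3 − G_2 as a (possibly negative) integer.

G_0=8  [base 3] 2·3 + 2  →[3↦4]→  2·4 + 2 = 10  −1 ⇒ G_1=9
G_1=9  [base 4] 2·4 + 1  →[4↦5]→  2·5 + 1 = 11  −1 ⇒ G_2=10
G_2=10  [base 5] 2·5  →[5↦6]→  2·6 = 12  −1 ⇒ G_3=11

1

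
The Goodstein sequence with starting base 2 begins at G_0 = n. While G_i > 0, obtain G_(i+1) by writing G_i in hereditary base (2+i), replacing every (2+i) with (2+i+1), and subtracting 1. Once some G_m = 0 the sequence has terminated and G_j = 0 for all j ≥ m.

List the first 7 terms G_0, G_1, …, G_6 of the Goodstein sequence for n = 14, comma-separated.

14, 110, 1281, 18750, 326591, 5862840, 134404971

[0] 14 ≡ 2^(2 + 1) + 2^2 + 2 (base 2). Lift 3: 111. −1: 110.
[1] 110 ≡ 3^(3 + 1) + 3^3 + 2 (base 3). Lift 4: 1282. −1: 1281.
[2] 1281 ≡ 4^(4 + 1) + 4^4 + 1 (base 4). Lift 5: 18751. −1: 18750.
[3] 18750 ≡ 5^(5 + 1) + 5^5 (base 5). Lift 6: 326592. −1: 326591.
[4] 326591 ≡ 6^(6 + 1) + 5·6^5 + 5·6^4 + 5·6^3 + 5·6^2 + 5·6 + 5 (base 6). Lift 7: 5862841. −1: 5862840.
[5] 5862840 ≡ 7^(7 + 1) + 5·7^5 + 5·7^4 + 5·7^3 + 5·7^2 + 5·7 + 4 (base 7). Lift 8: 134404972. −1: 134404971.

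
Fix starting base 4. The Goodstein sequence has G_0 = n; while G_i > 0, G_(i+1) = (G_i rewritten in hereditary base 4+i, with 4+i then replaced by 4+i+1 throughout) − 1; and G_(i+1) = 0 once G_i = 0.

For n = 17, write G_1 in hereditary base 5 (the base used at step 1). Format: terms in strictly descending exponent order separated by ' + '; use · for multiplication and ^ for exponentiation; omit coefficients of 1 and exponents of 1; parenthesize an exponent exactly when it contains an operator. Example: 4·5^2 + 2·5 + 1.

5^2

(0) 17|_4 = 4^2 + 1 ↦ 5^2 + 1|_5 = 26 ⇒ 25
(1) 25|_5 = 5^2 ↦ 6^2|_6 = 36 ⇒ 35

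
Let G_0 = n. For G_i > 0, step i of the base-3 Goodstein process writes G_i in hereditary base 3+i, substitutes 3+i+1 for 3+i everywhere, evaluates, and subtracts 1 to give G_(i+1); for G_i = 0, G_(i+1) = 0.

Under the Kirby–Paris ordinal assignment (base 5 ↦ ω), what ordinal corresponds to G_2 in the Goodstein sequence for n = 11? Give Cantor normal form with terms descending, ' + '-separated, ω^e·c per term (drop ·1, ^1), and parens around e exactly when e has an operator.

[0] 11 ≡ 3^2 + 2 (base 3). Lift 4: 18. −1: 17.
[1] 17 ≡ 4^2 + 1 (base 4). Lift 5: 26. −1: 25.

ω^2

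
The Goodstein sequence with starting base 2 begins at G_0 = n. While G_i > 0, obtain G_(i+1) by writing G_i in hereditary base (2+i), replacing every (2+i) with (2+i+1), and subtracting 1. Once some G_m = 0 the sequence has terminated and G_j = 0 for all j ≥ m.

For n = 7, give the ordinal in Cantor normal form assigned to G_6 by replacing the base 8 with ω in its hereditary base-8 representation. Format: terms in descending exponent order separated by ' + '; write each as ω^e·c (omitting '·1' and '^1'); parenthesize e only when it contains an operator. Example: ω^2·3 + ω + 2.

ω^7·7 + ω^6·7 + ω^5·7 + ω^4·7 + ω^3·7 + ω^2·7 + ω·7 + 7

base 2: 7 = 2^2 + 2 + 1; at 3: 3^3 + 3 + 1 = 31; next = 30
base 3: 30 = 3^3 + 3; at 4: 4^4 + 4 = 260; next = 259
base 4: 259 = 4^4 + 3; at 5: 5^5 + 3 = 3128; next = 3127
base 5: 3127 = 5^5 + 2; at 6: 6^6 + 2 = 46658; next = 46657
base 6: 46657 = 6^6 + 1; at 7: 7^7 + 1 = 823544; next = 823543
base 7: 823543 = 7^7; at 8: 8^8 = 16777216; next = 16777215
base 8: 16777215 = 7·8^7 + 7·8^6 + 7·8^5 + 7·8^4 + 7·8^3 + 7·8^2 + 7·8 + 7; at 9: 7·9^7 + 7·9^6 + 7·9^5 + 7·9^4 + 7·9^3 + 7·9^2 + 7·9 + 7 = 37665880; next = 37665879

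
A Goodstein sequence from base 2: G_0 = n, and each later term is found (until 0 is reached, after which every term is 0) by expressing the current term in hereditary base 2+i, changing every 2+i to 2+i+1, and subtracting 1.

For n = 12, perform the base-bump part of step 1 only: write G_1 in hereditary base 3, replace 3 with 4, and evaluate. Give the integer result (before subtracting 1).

1066

G_0=12  [base 2] 2^(2 + 1) + 2^2  →[2↦3]→  3^(3 + 1) + 3^3 = 108  −1 ⇒ G_1=107
G_1=107  [base 3] 3^(3 + 1) + 2·3^2 + 2·3 + 2  →[3↦4]→  4^(4 + 1) + 2·4^2 + 2·4 + 2 = 1066  −1 ⇒ G_2=1065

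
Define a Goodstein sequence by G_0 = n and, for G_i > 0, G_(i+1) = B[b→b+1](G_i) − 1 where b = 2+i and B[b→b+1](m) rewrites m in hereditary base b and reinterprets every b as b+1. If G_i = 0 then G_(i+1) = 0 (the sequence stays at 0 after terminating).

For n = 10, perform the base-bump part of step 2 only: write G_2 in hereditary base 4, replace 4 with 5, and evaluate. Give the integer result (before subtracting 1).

(0) 10|_2 = 2^(2 + 1) + 2 ↦ 3^(3 + 1) + 3|_3 = 84 ⇒ 83
(1) 83|_3 = 3^(3 + 1) + 2 ↦ 4^(4 + 1) + 2|_4 = 1026 ⇒ 1025
(2) 1025|_4 = 4^(4 + 1) + 1 ↦ 5^(5 + 1) + 1|_5 = 15626 ⇒ 15625

15626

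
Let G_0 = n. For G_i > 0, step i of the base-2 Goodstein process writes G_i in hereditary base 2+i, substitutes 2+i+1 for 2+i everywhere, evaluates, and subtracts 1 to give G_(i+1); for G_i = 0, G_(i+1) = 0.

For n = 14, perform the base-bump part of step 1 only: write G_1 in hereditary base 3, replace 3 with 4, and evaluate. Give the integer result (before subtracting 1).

G_0=14  [base 2] 2^(2 + 1) + 2^2 + 2  →[2↦3]→  3^(3 + 1) + 3^3 + 3 = 111  −1 ⇒ G_1=110
G_1=110  [base 3] 3^(3 + 1) + 3^3 + 2  →[3↦4]→  4^(4 + 1) + 4^4 + 2 = 1282  −1 ⇒ G_2=1281

1282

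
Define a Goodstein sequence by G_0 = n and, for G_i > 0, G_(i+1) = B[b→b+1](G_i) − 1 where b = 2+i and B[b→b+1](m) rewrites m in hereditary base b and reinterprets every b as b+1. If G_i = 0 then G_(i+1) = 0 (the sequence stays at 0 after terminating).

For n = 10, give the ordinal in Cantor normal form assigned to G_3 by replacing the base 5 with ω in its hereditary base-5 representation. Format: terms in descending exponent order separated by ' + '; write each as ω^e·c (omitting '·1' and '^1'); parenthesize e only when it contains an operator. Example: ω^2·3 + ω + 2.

ω^(ω + 1)

[0] 10 ≡ 2^(2 + 1) + 2 (base 2). Lift 3: 84. −1: 83.
[1] 83 ≡ 3^(3 + 1) + 2 (base 3). Lift 4: 1026. −1: 1025.
[2] 1025 ≡ 4^(4 + 1) + 1 (base 4). Lift 5: 15626. −1: 15625.
[3] 15625 ≡ 5^(5 + 1) (base 5). Lift 6: 279936. −1: 279935.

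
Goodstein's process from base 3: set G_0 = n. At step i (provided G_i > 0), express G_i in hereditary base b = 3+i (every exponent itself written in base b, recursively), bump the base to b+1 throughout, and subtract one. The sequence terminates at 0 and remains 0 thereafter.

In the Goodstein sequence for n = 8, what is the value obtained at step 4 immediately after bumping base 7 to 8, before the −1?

G_0 = 8. HB_3(8) = 2·3 + 2. Bump = 10. G_1 = 9.
G_1 = 9. HB_4(9) = 2·4 + 1. Bump = 11. G_2 = 10.
G_2 = 10. HB_5(10) = 2·5. Bump = 12. G_3 = 11.
G_3 = 11. HB_6(11) = 6 + 5. Bump = 12. G_4 = 11.
G_4 = 11. HB_7(11) = 7 + 4. Bump = 12. G_5 = 11.

12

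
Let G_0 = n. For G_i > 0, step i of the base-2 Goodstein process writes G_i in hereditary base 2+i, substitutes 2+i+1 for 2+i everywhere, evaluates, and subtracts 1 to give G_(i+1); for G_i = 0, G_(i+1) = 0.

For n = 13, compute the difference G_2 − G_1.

1171

G_0=13  [base 2] 2^(2 + 1) + 2^2 + 1  →[2↦3]→  3^(3 + 1) + 3^3 + 1 = 109  −1 ⇒ G_1=108
G_1=108  [base 3] 3^(3 + 1) + 3^3  →[3↦4]→  4^(4 + 1) + 4^4 = 1280  −1 ⇒ G_2=1279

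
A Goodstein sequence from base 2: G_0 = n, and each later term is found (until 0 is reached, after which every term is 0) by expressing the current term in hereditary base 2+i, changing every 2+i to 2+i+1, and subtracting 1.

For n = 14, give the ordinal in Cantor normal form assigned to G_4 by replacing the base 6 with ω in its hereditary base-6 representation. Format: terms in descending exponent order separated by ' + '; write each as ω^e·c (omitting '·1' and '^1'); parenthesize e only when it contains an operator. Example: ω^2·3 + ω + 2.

base 2: 14 = 2^(2 + 1) + 2^2 + 2; at 3: 3^(3 + 1) + 3^3 + 3 = 111; next = 110
base 3: 110 = 3^(3 + 1) + 3^3 + 2; at 4: 4^(4 + 1) + 4^4 + 2 = 1282; next = 1281
base 4: 1281 = 4^(4 + 1) + 4^4 + 1; at 5: 5^(5 + 1) + 5^5 + 1 = 18751; next = 18750
base 5: 18750 = 5^(5 + 1) + 5^5; at 6: 6^(6 + 1) + 6^6 = 326592; next = 326591
base 6: 326591 = 6^(6 + 1) + 5·6^5 + 5·6^4 + 5·6^3 + 5·6^2 + 5·6 + 5; at 7: 7^(7 + 1) + 5·7^5 + 5·7^4 + 5·7^3 + 5·7^2 + 5·7 + 5 = 5862841; next = 5862840

ω^(ω + 1) + ω^5·5 + ω^4·5 + ω^3·5 + ω^2·5 + ω·5 + 5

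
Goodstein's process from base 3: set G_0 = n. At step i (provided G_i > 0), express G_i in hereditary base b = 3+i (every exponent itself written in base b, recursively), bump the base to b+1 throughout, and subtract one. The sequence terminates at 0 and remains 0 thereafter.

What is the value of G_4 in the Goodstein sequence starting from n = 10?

30

i=0: 10 = 3^2 + 1 (b=3); 3→4: 4^2 + 1 = 17; 17−1 = 16
i=1: 16 = 4^2 (b=4); 4→5: 5^2 = 25; 25−1 = 24
i=2: 24 = 4·5 + 4 (b=5); 5→6: 4·6 + 4 = 28; 28−1 = 27
i=3: 27 = 4·6 + 3 (b=6); 6→7: 4·7 + 3 = 31; 31−1 = 30
i=4: 30 = 4·7 + 2 (b=7); 7→8: 4·8 + 2 = 34; 34−1 = 33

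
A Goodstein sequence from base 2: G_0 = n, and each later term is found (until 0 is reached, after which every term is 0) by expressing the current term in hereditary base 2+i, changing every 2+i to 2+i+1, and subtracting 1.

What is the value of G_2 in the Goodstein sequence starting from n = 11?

1027

step 0: 11 = 2^(2 + 1) + 2 + 1; sub 3 for 2: 3^(3 + 1) + 3 + 1; = 85; G_1 = 85−1 = 84
step 1: 84 = 3^(3 + 1) + 3; sub 4 for 3: 4^(4 + 1) + 4; = 1028; G_2 = 1028−1 = 1027
step 2: 1027 = 4^(4 + 1) + 3; sub 5 for 4: 5^(5 + 1) + 3; = 15628; G_3 = 15628−1 = 15627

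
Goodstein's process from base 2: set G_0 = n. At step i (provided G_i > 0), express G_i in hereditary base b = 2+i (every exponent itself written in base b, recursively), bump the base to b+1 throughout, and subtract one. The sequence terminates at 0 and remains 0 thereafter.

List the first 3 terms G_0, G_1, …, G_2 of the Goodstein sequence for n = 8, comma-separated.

8, 80, 553

base 2: 8 = 2^(2 + 1); at 3: 3^(3 + 1) = 81; next = 80
base 3: 80 = 2·3^3 + 2·3^2 + 2·3 + 2; at 4: 2·4^4 + 2·4^2 + 2·4 + 2 = 554; next = 553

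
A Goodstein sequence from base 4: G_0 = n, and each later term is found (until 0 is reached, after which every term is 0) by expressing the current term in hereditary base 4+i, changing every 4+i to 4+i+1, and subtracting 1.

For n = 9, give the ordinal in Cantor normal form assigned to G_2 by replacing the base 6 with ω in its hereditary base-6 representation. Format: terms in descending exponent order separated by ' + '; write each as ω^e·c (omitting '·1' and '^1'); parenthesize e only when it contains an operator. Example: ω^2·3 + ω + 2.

G_0=9  [base 4] 2·4 + 1  →[4↦5]→  2·5 + 1 = 11  −1 ⇒ G_1=10
G_1=10  [base 5] 2·5  →[5↦6]→  2·6 = 12  −1 ⇒ G_2=11
G_2=11  [base 6] 6 + 5  →[6↦7]→  7 + 5 = 12  −1 ⇒ G_3=11

ω + 5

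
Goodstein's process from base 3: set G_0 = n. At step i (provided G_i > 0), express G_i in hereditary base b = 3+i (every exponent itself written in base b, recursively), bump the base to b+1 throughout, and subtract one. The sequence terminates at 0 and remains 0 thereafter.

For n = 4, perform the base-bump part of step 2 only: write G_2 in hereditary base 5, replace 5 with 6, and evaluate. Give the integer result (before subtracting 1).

4

4 —HB3→ 3 + 1 —bump→ 4 + 1 = 5 —(−1)→ 4
4 —HB4→ 4 —bump→ 5 = 5 —(−1)→ 4
4 —HB5→ 4 —bump→ 4 = 4 —(−1)→ 3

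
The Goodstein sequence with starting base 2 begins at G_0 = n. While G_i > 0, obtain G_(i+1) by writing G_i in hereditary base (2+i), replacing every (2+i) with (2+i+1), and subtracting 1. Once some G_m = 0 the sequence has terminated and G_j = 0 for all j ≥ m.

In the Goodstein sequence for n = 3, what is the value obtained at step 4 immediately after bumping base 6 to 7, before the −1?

(0) 3|_2 = 2 + 1 ↦ 3 + 1|_3 = 4 ⇒ 3
(1) 3|_3 = 3 ↦ 4|_4 = 4 ⇒ 3
(2) 3|_4 = 3 ↦ 3|_5 = 3 ⇒ 2
(3) 2|_5 = 2 ↦ 2|_6 = 2 ⇒ 1
(4) 1|_6 = 1 ↦ 1|_7 = 1 ⇒ 0

1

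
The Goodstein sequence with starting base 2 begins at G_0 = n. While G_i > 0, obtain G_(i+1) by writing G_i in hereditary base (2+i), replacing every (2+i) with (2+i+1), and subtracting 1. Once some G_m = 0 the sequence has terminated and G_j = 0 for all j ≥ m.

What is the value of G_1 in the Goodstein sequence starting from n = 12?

i=0: 12 = 2^(2 + 1) + 2^2 (b=2); 2→3: 3^(3 + 1) + 3^3 = 108; 108−1 = 107
i=1: 107 = 3^(3 + 1) + 2·3^2 + 2·3 + 2 (b=3); 3→4: 4^(4 + 1) + 2·4^2 + 2·4 + 2 = 1066; 1066−1 = 1065

107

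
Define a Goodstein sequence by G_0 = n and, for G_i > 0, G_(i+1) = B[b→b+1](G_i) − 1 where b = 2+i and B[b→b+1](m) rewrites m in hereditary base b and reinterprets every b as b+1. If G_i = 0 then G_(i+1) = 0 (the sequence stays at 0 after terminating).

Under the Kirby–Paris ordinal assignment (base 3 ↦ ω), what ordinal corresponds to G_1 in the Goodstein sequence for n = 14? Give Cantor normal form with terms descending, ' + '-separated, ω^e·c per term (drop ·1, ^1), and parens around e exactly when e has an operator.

ω^(ω + 1) + ω^ω + 2

step 0: 14 = 2^(2 + 1) + 2^2 + 2; sub 3 for 2: 3^(3 + 1) + 3^3 + 3; = 111; G_1 = 111−1 = 110
step 1: 110 = 3^(3 + 1) + 3^3 + 2; sub 4 for 3: 4^(4 + 1) + 4^4 + 2; = 1282; G_2 = 1282−1 = 1281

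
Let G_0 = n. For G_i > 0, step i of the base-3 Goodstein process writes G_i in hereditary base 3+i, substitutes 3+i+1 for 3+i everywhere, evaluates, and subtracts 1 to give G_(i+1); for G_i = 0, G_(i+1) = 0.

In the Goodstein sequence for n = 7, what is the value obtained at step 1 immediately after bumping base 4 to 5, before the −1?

10

base 3: 7 = 2·3 + 1; at 4: 2·4 + 1 = 9; next = 8
base 4: 8 = 2·4; at 5: 2·5 = 10; next = 9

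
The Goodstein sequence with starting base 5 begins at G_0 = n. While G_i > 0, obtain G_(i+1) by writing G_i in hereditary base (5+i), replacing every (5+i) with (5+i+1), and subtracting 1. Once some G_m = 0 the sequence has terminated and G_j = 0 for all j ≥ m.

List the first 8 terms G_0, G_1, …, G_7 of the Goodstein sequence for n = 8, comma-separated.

8, 8, 8, 8, 8, 7, 6, 5

(0) 8|_5 = 5 + 3 ↦ 6 + 3|_6 = 9 ⇒ 8
(1) 8|_6 = 6 + 2 ↦ 7 + 2|_7 = 9 ⇒ 8
(2) 8|_7 = 7 + 1 ↦ 8 + 1|_8 = 9 ⇒ 8
(3) 8|_8 = 8 ↦ 9|_9 = 9 ⇒ 8
(4) 8|_9 = 8 ↦ 8|_10 = 8 ⇒ 7
(5) 7|_10 = 7 ↦ 7|_11 = 7 ⇒ 6
(6) 6|_11 = 6 ↦ 6|_12 = 6 ⇒ 5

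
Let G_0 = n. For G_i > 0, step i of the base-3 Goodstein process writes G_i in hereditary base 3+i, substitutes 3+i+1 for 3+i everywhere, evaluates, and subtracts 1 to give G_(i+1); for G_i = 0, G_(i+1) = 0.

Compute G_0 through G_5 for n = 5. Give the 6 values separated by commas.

5, 5, 5, 5, 4, 3

step 0: 5 = 3 + 2; sub 4 for 3: 4 + 2; = 6; G_1 = 6−1 = 5
step 1: 5 = 4 + 1; sub 5 for 4: 5 + 1; = 6; G_2 = 6−1 = 5
step 2: 5 = 5; sub 6 for 5: 6; = 6; G_3 = 6−1 = 5
step 3: 5 = 5; sub 7 for 6: 5; = 5; G_4 = 5−1 = 4
step 4: 4 = 4; sub 8 for 7: 4; = 4; G_5 = 4−1 = 3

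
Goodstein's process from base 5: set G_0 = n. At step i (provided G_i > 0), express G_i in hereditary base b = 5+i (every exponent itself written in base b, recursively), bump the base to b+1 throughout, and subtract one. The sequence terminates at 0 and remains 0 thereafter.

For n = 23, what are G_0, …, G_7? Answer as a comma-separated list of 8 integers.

23, 26, 29, 32, 35, 37, 39, 41

G_0 = 23. HB_5(23) = 4·5 + 3. Bump = 27. G_1 = 26.
G_1 = 26. HB_6(26) = 4·6 + 2. Bump = 30. G_2 = 29.
G_2 = 29. HB_7(29) = 4·7 + 1. Bump = 33. G_3 = 32.
G_3 = 32. HB_8(32) = 4·8. Bump = 36. G_4 = 35.
G_4 = 35. HB_9(35) = 3·9 + 8. Bump = 38. G_5 = 37.
G_5 = 37. HB_10(37) = 3·10 + 7. Bump = 40. G_6 = 39.
G_6 = 39. HB_11(39) = 3·11 + 6. Bump = 42. G_7 = 41.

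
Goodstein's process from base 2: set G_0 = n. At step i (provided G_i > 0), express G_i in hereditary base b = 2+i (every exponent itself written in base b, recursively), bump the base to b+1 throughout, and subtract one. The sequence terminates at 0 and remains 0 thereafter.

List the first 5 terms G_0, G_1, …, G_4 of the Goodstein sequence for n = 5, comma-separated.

[0] 5 ≡ 2^2 + 1 (base 2). Lift 3: 28. −1: 27.
[1] 27 ≡ 3^3 (base 3). Lift 4: 256. −1: 255.
[2] 255 ≡ 3·4^3 + 3·4^2 + 3·4 + 3 (base 4). Lift 5: 468. −1: 467.
[3] 467 ≡ 3·5^3 + 3·5^2 + 3·5 + 2 (base 5). Lift 6: 776. −1: 775.

5, 27, 255, 467, 775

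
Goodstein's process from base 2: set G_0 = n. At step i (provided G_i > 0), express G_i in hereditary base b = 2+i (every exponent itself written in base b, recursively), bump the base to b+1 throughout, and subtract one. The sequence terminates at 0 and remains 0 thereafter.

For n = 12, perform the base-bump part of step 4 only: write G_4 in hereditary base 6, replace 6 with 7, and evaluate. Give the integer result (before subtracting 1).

5764911

12 —HB2→ 2^(2 + 1) + 2^2 —bump→ 3^(3 + 1) + 3^3 = 108 —(−1)→ 107
107 —HB3→ 3^(3 + 1) + 2·3^2 + 2·3 + 2 —bump→ 4^(4 + 1) + 2·4^2 + 2·4 + 2 = 1066 —(−1)→ 1065
1065 —HB4→ 4^(4 + 1) + 2·4^2 + 2·4 + 1 —bump→ 5^(5 + 1) + 2·5^2 + 2·5 + 1 = 15686 —(−1)→ 15685
15685 —HB5→ 5^(5 + 1) + 2·5^2 + 2·5 —bump→ 6^(6 + 1) + 2·6^2 + 2·6 = 280020 —(−1)→ 280019
280019 —HB6→ 6^(6 + 1) + 2·6^2 + 6 + 5 —bump→ 7^(7 + 1) + 2·7^2 + 7 + 5 = 5764911 —(−1)→ 5764910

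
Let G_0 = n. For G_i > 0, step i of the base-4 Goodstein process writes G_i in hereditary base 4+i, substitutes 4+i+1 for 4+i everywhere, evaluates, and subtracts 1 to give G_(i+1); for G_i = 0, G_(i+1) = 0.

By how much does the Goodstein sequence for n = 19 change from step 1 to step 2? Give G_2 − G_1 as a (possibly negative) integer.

(0) 19|_4 = 4^2 + 3 ↦ 5^2 + 3|_5 = 28 ⇒ 27
(1) 27|_5 = 5^2 + 2 ↦ 6^2 + 2|_6 = 38 ⇒ 37

10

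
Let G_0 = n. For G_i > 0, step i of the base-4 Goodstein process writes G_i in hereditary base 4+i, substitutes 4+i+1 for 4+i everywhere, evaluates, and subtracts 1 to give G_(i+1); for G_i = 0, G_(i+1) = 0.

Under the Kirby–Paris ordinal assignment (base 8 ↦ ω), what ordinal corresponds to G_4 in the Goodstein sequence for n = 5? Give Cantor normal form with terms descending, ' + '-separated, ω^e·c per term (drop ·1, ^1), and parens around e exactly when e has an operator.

3

i=0: 5 = 4 + 1 (b=4); 4→5: 5 + 1 = 6; 6−1 = 5
i=1: 5 = 5 (b=5); 5→6: 6 = 6; 6−1 = 5
i=2: 5 = 5 (b=6); 6→7: 5 = 5; 5−1 = 4
i=3: 4 = 4 (b=7); 7→8: 4 = 4; 4−1 = 3
i=4: 3 = 3 (b=8); 8→9: 3 = 3; 3−1 = 2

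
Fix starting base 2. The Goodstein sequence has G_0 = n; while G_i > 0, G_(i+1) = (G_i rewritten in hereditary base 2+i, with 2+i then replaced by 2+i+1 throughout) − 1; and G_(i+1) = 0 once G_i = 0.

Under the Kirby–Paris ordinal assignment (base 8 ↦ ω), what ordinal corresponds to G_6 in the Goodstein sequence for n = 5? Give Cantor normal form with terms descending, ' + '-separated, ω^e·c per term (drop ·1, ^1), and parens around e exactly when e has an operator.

(0) 5|_2 = 2^2 + 1 ↦ 3^3 + 1|_3 = 28 ⇒ 27
(1) 27|_3 = 3^3 ↦ 4^4|_4 = 256 ⇒ 255
(2) 255|_4 = 3·4^3 + 3·4^2 + 3·4 + 3 ↦ 3·5^3 + 3·5^2 + 3·5 + 3|_5 = 468 ⇒ 467
(3) 467|_5 = 3·5^3 + 3·5^2 + 3·5 + 2 ↦ 3·6^3 + 3·6^2 + 3·6 + 2|_6 = 776 ⇒ 775
(4) 775|_6 = 3·6^3 + 3·6^2 + 3·6 + 1 ↦ 3·7^3 + 3·7^2 + 3·7 + 1|_7 = 1198 ⇒ 1197
(5) 1197|_7 = 3·7^3 + 3·7^2 + 3·7 ↦ 3·8^3 + 3·8^2 + 3·8|_8 = 1752 ⇒ 1751
(6) 1751|_8 = 3·8^3 + 3·8^2 + 2·8 + 7 ↦ 3·9^3 + 3·9^2 + 2·9 + 7|_9 = 2455 ⇒ 2454

ω^3·3 + ω^2·3 + ω·2 + 7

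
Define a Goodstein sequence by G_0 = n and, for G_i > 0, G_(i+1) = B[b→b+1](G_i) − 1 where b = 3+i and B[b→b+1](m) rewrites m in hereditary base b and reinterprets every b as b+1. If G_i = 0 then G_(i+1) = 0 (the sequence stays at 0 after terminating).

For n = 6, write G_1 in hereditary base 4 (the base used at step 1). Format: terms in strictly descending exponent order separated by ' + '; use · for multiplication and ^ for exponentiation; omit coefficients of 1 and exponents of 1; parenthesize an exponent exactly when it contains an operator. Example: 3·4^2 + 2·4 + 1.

6 —HB3→ 2·3 —bump→ 2·4 = 8 —(−1)→ 7
7 —HB4→ 4 + 3 —bump→ 5 + 3 = 8 —(−1)→ 7

4 + 3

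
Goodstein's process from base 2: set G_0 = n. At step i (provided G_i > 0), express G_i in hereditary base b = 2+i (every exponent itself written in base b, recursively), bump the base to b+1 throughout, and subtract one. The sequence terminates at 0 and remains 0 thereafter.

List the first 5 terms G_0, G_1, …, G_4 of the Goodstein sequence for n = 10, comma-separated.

base 2: 10 = 2^(2 + 1) + 2; at 3: 3^(3 + 1) + 3 = 84; next = 83
base 3: 83 = 3^(3 + 1) + 2; at 4: 4^(4 + 1) + 2 = 1026; next = 1025
base 4: 1025 = 4^(4 + 1) + 1; at 5: 5^(5 + 1) + 1 = 15626; next = 15625
base 5: 15625 = 5^(5 + 1); at 6: 6^(6 + 1) = 279936; next = 279935

10, 83, 1025, 15625, 279935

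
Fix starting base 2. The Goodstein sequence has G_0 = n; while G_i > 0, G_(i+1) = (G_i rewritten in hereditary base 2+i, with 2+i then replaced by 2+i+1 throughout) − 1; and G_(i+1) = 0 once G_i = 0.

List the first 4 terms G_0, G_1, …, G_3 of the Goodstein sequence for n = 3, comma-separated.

step 0: 3 = 2 + 1; sub 3 for 2: 3 + 1; = 4; G_1 = 4−1 = 3
step 1: 3 = 3; sub 4 for 3: 4; = 4; G_2 = 4−1 = 3
step 2: 3 = 3; sub 5 for 4: 3; = 3; G_3 = 3−1 = 2

3, 3, 3, 2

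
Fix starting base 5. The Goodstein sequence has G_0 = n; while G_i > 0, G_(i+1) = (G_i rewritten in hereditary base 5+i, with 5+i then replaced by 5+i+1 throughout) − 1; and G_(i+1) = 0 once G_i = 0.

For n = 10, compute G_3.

11

step 0: 10 = 2·5; sub 6 for 5: 2·6; = 12; G_1 = 12−1 = 11
step 1: 11 = 6 + 5; sub 7 for 6: 7 + 5; = 12; G_2 = 12−1 = 11
step 2: 11 = 7 + 4; sub 8 for 7: 8 + 4; = 12; G_3 = 12−1 = 11
step 3: 11 = 8 + 3; sub 9 for 8: 9 + 3; = 12; G_4 = 12−1 = 11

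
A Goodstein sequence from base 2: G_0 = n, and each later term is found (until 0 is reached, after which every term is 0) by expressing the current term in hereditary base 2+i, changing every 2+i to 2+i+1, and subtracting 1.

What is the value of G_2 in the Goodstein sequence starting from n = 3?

[0] 3 ≡ 2 + 1 (base 2). Lift 3: 4. −1: 3.
[1] 3 ≡ 3 (base 3). Lift 4: 4. −1: 3.
[2] 3 ≡ 3 (base 4). Lift 5: 3. −1: 2.

3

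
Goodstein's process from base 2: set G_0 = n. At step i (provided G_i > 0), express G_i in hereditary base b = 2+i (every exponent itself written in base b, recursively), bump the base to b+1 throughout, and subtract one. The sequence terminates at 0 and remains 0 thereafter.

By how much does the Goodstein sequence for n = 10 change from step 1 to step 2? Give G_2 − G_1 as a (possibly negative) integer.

942

G_0=10  [base 2] 2^(2 + 1) + 2  →[2↦3]→  3^(3 + 1) + 3 = 84  −1 ⇒ G_1=83
G_1=83  [base 3] 3^(3 + 1) + 2  →[3↦4]→  4^(4 + 1) + 2 = 1026  −1 ⇒ G_2=1025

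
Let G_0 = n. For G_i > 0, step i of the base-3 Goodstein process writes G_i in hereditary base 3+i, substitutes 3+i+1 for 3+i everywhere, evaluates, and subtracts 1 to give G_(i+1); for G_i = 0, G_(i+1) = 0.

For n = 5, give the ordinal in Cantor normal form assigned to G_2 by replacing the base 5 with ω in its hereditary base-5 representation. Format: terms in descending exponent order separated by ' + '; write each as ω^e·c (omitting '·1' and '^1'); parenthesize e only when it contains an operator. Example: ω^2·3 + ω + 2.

G_0=5  [base 3] 3 + 2  →[3↦4]→  4 + 2 = 6  −1 ⇒ G_1=5
G_1=5  [base 4] 4 + 1  →[4↦5]→  5 + 1 = 6  −1 ⇒ G_2=5

ω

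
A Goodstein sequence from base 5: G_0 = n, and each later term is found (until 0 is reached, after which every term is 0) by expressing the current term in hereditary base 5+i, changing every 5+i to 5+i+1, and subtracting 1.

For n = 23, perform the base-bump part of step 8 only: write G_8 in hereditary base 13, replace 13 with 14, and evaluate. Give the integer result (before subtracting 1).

(0) 23|_5 = 4·5 + 3 ↦ 4·6 + 3|_6 = 27 ⇒ 26
(1) 26|_6 = 4·6 + 2 ↦ 4·7 + 2|_7 = 30 ⇒ 29
(2) 29|_7 = 4·7 + 1 ↦ 4·8 + 1|_8 = 33 ⇒ 32
(3) 32|_8 = 4·8 ↦ 4·9|_9 = 36 ⇒ 35
(4) 35|_9 = 3·9 + 8 ↦ 3·10 + 8|_10 = 38 ⇒ 37
(5) 37|_10 = 3·10 + 7 ↦ 3·11 + 7|_11 = 40 ⇒ 39
(6) 39|_11 = 3·11 + 6 ↦ 3·12 + 6|_12 = 42 ⇒ 41
(7) 41|_12 = 3·12 + 5 ↦ 3·13 + 5|_13 = 44 ⇒ 43

46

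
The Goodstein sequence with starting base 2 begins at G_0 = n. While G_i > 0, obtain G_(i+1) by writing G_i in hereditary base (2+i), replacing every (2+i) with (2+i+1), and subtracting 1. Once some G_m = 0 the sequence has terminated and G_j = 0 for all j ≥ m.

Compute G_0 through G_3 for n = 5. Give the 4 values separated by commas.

5, 27, 255, 467

[0] 5 ≡ 2^2 + 1 (base 2). Lift 3: 28. −1: 27.
[1] 27 ≡ 3^3 (base 3). Lift 4: 256. −1: 255.
[2] 255 ≡ 3·4^3 + 3·4^2 + 3·4 + 3 (base 4). Lift 5: 468. −1: 467.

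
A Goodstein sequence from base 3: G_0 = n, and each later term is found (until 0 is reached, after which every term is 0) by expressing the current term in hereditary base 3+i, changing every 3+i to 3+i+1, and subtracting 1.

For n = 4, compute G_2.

4

[0] 4 ≡ 3 + 1 (base 3). Lift 4: 5. −1: 4.
[1] 4 ≡ 4 (base 4). Lift 5: 5. −1: 4.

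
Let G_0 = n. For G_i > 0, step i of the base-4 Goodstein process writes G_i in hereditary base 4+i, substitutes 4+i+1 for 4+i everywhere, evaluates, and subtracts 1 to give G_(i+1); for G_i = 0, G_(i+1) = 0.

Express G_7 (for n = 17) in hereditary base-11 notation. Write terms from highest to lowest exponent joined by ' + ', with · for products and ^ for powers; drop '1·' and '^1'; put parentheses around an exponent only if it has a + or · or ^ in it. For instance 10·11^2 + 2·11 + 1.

i=0: 17 = 4^2 + 1 (b=4); 4→5: 5^2 + 1 = 26; 26−1 = 25
i=1: 25 = 5^2 (b=5); 5→6: 6^2 = 36; 36−1 = 35
i=2: 35 = 5·6 + 5 (b=6); 6→7: 5·7 + 5 = 40; 40−1 = 39
i=3: 39 = 5·7 + 4 (b=7); 7→8: 5·8 + 4 = 44; 44−1 = 43
i=4: 43 = 5·8 + 3 (b=8); 8→9: 5·9 + 3 = 48; 48−1 = 47
i=5: 47 = 5·9 + 2 (b=9); 9→10: 5·10 + 2 = 52; 52−1 = 51
i=6: 51 = 5·10 + 1 (b=10); 10→11: 5·11 + 1 = 56; 56−1 = 55
i=7: 55 = 5·11 (b=11); 11→12: 5·12 = 60; 60−1 = 59

5·11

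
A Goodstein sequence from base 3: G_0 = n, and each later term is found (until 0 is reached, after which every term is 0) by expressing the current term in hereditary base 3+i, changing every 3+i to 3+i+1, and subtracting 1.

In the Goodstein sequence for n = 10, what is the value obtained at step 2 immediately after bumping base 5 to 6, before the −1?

28

[0] 10 ≡ 3^2 + 1 (base 3). Lift 4: 17. −1: 16.
[1] 16 ≡ 4^2 (base 4). Lift 5: 25. −1: 24.
[2] 24 ≡ 4·5 + 4 (base 5). Lift 6: 28. −1: 27.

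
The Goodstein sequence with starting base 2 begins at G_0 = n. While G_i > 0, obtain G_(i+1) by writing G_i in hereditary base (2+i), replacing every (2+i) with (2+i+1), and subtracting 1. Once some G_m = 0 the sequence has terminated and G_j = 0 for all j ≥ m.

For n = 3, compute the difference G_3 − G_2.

-1

(0) 3|_2 = 2 + 1 ↦ 3 + 1|_3 = 4 ⇒ 3
(1) 3|_3 = 3 ↦ 4|_4 = 4 ⇒ 3
(2) 3|_4 = 3 ↦ 3|_5 = 3 ⇒ 2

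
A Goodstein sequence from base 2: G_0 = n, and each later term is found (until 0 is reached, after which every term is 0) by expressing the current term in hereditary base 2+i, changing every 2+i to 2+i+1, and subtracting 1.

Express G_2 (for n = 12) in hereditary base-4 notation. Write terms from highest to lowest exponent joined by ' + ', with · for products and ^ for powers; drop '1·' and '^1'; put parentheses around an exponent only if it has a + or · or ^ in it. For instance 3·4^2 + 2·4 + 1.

4^(4 + 1) + 2·4^2 + 2·4 + 1

[0] 12 ≡ 2^(2 + 1) + 2^2 (base 2). Lift 3: 108. −1: 107.
[1] 107 ≡ 3^(3 + 1) + 2·3^2 + 2·3 + 2 (base 3). Lift 4: 1066. −1: 1065.
[2] 1065 ≡ 4^(4 + 1) + 2·4^2 + 2·4 + 1 (base 4). Lift 5: 15686. −1: 15685.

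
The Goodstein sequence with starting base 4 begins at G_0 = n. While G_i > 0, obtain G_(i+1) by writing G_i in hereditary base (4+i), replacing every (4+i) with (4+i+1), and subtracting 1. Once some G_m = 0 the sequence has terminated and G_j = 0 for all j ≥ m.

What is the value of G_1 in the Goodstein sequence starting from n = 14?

16

G_0=14  [base 4] 3·4 + 2  →[4↦5]→  3·5 + 2 = 17  −1 ⇒ G_1=16
G_1=16  [base 5] 3·5 + 1  →[5↦6]→  3·6 + 1 = 19  −1 ⇒ G_2=18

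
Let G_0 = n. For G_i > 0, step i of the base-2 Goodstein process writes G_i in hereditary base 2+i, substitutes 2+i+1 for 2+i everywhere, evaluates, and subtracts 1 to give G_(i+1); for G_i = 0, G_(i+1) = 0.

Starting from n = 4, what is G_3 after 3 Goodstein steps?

[0] 4 ≡ 2^2 (base 2). Lift 3: 27. −1: 26.
[1] 26 ≡ 2·3^2 + 2·3 + 2 (base 3). Lift 4: 42. −1: 41.
[2] 41 ≡ 2·4^2 + 2·4 + 1 (base 4). Lift 5: 61. −1: 60.

60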